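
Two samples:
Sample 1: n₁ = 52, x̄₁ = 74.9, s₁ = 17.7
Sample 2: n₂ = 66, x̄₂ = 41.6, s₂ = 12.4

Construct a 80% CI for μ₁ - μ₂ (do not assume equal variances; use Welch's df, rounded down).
(29.57, 37.03)

Difference: x̄₁ - x̄₂ = 33.30
SE = √(s₁²/n₁ + s₂²/n₂) = √(17.7²/52 + 12.4²/66) = 2.8904
df = 87.77 → 87 (Welch–Satterthwaite, rounded down)
t* = 1.291

CI: 33.30 ± 1.291 · 2.8904 = 33.30 ± 3.73 = (29.57, 37.03)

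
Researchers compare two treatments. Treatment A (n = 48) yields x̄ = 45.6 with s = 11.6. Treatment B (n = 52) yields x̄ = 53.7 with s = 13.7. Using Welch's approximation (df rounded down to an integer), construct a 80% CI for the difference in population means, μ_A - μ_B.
(-11.37, -4.83)

Difference: x̄₁ - x̄₂ = -8.10
SE = √(s₁²/n₁ + s₂²/n₂) = √(11.6²/48 + 13.7²/52) = 2.5323
df = 97.30 → 97 (Welch–Satterthwaite, rounded down)
t* = 1.290

CI: -8.10 ± 1.290 · 2.5323 = -8.10 ± 3.27 = (-11.37, -4.83)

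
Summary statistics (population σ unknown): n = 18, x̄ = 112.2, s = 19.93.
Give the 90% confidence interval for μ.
(104.03, 120.37)

t-interval (σ unknown):
df = n - 1 = 17
t* = 1.740 for 90% confidence

Margin of error = t* · s/√n = 1.740 · 19.93/√18 = 8.17

CI: (104.03, 120.37)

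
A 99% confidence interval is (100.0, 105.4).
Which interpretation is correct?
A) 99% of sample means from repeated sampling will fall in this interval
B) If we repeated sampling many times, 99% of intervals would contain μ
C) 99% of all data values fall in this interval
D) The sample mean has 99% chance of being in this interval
B

A) Wrong — coverage applies to intervals containing μ, not to future x̄ values.
B) Correct — this is the frequentist long-run coverage interpretation.
C) Wrong — a CI is about the parameter μ, not individual data values.
D) Wrong — x̄ is observed and sits in the interval by construction.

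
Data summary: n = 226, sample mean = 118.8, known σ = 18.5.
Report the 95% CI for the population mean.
(116.39, 121.21)

z-interval (σ known):
z* = 1.960 for 95% confidence

Margin of error = z* · σ/√n = 1.960 · 18.5/√226 = 2.41

CI: (118.8 - 2.41, 118.8 + 2.41) = (116.39, 121.21)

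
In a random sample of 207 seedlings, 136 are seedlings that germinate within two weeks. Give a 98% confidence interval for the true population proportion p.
(0.580, 0.734)

Proportion CI:
p̂ = 136/207 = 0.65700
SE = √(p̂(1-p̂)/n) = √(0.65700 · 0.34300 / 207) = 0.03299

z* = 2.326
Margin = z* · SE = 2.326 · 0.03299 = 0.0767

CI: 0.65700 ± 0.0767 = (0.580, 0.734)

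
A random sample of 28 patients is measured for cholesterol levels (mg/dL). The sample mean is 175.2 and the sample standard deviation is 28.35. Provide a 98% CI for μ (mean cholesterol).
(161.95, 188.45)

t-interval (σ unknown):
df = n - 1 = 27
t* = 2.473 for 98% confidence

Margin of error = t* · s/√n = 2.473 · 28.35/√28 = 13.25

CI: (161.95, 188.45)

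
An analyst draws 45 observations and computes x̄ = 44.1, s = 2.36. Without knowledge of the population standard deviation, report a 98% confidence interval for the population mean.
(43.25, 44.95)

t-interval (σ unknown):
df = n - 1 = 44
t* = 2.414 for 98% confidence

Margin of error = t* · s/√n = 2.414 · 2.36/√45 = 0.85

CI: (43.25, 44.95)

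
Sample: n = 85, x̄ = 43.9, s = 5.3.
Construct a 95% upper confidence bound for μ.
μ ≤ 44.86

Upper bound (one-sided):
t* = 1.663 (one-sided for 95%)
Upper bound = x̄ + t* · s/√n = 43.9 + 1.663 · 5.3/√85 = 44.86

We are 95% confident that μ ≤ 44.86.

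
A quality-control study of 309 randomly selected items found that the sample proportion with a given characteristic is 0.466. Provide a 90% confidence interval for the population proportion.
(0.419, 0.513)

Proportion CI:
SE = √(p̂(1-p̂)/n) = √(0.466 · 0.534 / 309) = 0.02838

z* = 1.645
Margin = z* · SE = 1.645 · 0.02838 = 0.0467

CI: 0.466 ± 0.0467 = (0.419, 0.513)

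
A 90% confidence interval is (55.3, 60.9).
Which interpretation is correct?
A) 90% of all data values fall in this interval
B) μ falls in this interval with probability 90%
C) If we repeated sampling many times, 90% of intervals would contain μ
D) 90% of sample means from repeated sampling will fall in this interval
C

A) Wrong — a CI is about the parameter μ, not individual data values.
B) Wrong — μ is fixed; the randomness lives in the interval, not in μ.
C) Correct — this is the frequentist long-run coverage interpretation.
D) Wrong — coverage applies to intervals containing μ, not to future x̄ values.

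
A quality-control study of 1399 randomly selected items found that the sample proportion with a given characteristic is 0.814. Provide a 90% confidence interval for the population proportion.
(0.797, 0.831)

Proportion CI:
SE = √(p̂(1-p̂)/n) = √(0.814 · 0.186 / 1399) = 0.01040

z* = 1.645
Margin = z* · SE = 1.645 · 0.01040 = 0.0171

CI: 0.814 ± 0.0171 = (0.797, 0.831)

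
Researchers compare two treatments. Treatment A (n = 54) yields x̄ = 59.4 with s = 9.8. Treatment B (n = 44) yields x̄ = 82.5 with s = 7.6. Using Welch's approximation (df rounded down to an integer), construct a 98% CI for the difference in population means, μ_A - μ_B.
(-27.26, -18.94)

Difference: x̄₁ - x̄₂ = -23.10
SE = √(s₁²/n₁ + s₂²/n₂) = √(9.8²/54 + 7.6²/44) = 1.7582
df = 95.79 → 95 (Welch–Satterthwaite, rounded down)
t* = 2.366

CI: -23.10 ± 2.366 · 1.7582 = -23.10 ± 4.16 = (-27.26, -18.94)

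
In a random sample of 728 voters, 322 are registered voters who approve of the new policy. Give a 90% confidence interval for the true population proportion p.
(0.412, 0.473)

Proportion CI:
p̂ = 322/728 = 0.44231
SE = √(p̂(1-p̂)/n) = √(0.44231 · 0.55769 / 728) = 0.01841

z* = 1.645
Margin = z* · SE = 1.645 · 0.01841 = 0.0303

CI: 0.44231 ± 0.0303 = (0.412, 0.473)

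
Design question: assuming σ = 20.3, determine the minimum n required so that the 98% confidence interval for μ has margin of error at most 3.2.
n ≥ 218

For margin E ≤ 3.2:
n ≥ (z* · σ / E)²
n ≥ (2.326 · 20.3 / 3.2)²
n ≥ 217.73

Minimum n = 218 (rounding up)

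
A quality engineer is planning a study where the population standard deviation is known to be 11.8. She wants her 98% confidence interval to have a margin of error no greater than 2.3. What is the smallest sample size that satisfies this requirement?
n ≥ 143

For margin E ≤ 2.3:
n ≥ (z* · σ / E)²
n ≥ (2.326 · 11.8 / 2.3)²
n ≥ 142.41

Minimum n = 143 (rounding up)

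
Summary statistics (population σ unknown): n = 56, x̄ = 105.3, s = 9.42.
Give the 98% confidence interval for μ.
(102.28, 108.32)

t-interval (σ unknown):
df = n - 1 = 55
t* = 2.396 for 98% confidence

Margin of error = t* · s/√n = 2.396 · 9.42/√56 = 3.02

CI: (102.28, 108.32)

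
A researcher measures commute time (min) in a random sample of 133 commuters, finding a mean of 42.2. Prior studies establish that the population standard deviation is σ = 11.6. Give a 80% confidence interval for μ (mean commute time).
(40.91, 43.49)

z-interval (σ known):
z* = 1.282 for 80% confidence

Margin of error = z* · σ/√n = 1.282 · 11.6/√133 = 1.29

CI: (42.2 - 1.29, 42.2 + 1.29) = (40.91, 43.49)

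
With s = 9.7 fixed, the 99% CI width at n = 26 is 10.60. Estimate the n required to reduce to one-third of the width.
n ≈ 234

CI width ∝ 1/√n
To reduce width by factor 3, need √n to grow by 3 → need 3² = 9 times as many samples.

Current: n = 26, width = 10.60
New: n = 234, width ≈ 3.29

Width reduced by factor of 10.60/3.29 = 3.22.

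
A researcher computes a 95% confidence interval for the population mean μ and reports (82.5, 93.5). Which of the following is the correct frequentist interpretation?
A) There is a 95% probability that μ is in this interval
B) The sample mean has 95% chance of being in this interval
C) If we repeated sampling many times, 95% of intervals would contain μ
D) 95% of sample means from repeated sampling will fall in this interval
C

A) Wrong — μ is fixed; the randomness lives in the interval, not in μ.
B) Wrong — x̄ is observed and sits in the interval by construction.
C) Correct — this is the frequentist long-run coverage interpretation.
D) Wrong — coverage applies to intervals containing μ, not to future x̄ values.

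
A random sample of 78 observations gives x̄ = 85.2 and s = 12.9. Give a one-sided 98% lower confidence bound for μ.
μ ≥ 82.15

Lower bound (one-sided):
t* = 2.089 (one-sided for 98%)
Lower bound = x̄ - t* · s/√n = 85.2 - 2.089 · 12.9/√78 = 82.15

We are 98% confident that μ ≥ 82.15.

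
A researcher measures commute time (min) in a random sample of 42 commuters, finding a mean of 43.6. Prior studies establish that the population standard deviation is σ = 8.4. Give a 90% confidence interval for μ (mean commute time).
(41.47, 45.73)

z-interval (σ known):
z* = 1.645 for 90% confidence

Margin of error = z* · σ/√n = 1.645 · 8.4/√42 = 2.13

CI: (43.6 - 2.13, 43.6 + 2.13) = (41.47, 45.73)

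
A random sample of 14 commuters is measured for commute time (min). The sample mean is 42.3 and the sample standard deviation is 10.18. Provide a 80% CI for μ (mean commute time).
(38.63, 45.97)

t-interval (σ unknown):
df = n - 1 = 13
t* = 1.350 for 80% confidence

Margin of error = t* · s/√n = 1.350 · 10.18/√14 = 3.67

CI: (38.63, 45.97)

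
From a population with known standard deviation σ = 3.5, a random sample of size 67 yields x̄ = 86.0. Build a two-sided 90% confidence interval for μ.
(85.30, 86.70)

z-interval (σ known):
z* = 1.645 for 90% confidence

Margin of error = z* · σ/√n = 1.645 · 3.5/√67 = 0.70

CI: (86.0 - 0.70, 86.0 + 0.70) = (85.30, 86.70)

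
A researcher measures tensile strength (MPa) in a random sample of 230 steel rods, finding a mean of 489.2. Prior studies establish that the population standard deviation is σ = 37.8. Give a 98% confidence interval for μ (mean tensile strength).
(483.40, 495.00)

z-interval (σ known):
z* = 2.326 for 98% confidence

Margin of error = z* · σ/√n = 2.326 · 37.8/√230 = 5.80

CI: (489.2 - 5.80, 489.2 + 5.80) = (483.40, 495.00)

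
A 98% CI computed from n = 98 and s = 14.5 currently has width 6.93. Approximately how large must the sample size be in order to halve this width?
n ≈ 392

CI width ∝ 1/√n
To reduce width by factor 2, need √n to grow by 2 → need 2² = 4 times as many samples.

Current: n = 98, width = 6.93
New: n = 392, width ≈ 3.42

Width reduced by factor of 6.93/3.42 = 2.03.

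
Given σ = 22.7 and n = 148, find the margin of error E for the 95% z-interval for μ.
Margin of error = 3.66

Margin of error = z* · σ/√n
= 1.960 · 22.7/√148
= 1.960 · 22.7/12.1655
= 3.66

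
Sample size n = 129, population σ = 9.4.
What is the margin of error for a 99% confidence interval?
Margin of error = 2.13

Margin of error = z* · σ/√n
= 2.576 · 9.4/√129
= 2.576 · 9.4/11.3578
= 2.13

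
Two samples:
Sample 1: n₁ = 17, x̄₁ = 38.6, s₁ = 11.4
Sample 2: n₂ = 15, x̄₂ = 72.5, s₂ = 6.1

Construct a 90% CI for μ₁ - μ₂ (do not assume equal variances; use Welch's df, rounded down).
(-39.33, -28.47)

Difference: x̄₁ - x̄₂ = -33.90
SE = √(s₁²/n₁ + s₂²/n₂) = √(11.4²/17 + 6.1²/15) = 3.1820
df = 25.05 → 25 (Welch–Satterthwaite, rounded down)
t* = 1.708

CI: -33.90 ± 1.708 · 3.1820 = -33.90 ± 5.43 = (-39.33, -28.47)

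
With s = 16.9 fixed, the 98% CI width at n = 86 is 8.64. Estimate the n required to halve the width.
n ≈ 344

CI width ∝ 1/√n
To reduce width by factor 2, need √n to grow by 2 → need 2² = 4 times as many samples.

Current: n = 86, width = 8.64
New: n = 344, width ≈ 4.26

Width reduced by factor of 8.64/4.26 = 2.03.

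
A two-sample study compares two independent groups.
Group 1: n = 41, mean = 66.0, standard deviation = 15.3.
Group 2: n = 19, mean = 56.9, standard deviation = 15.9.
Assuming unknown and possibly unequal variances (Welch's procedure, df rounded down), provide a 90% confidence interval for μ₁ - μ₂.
(1.72, 16.48)

Difference: x̄₁ - x̄₂ = 9.10
SE = √(s₁²/n₁ + s₂²/n₂) = √(15.3²/41 + 15.9²/19) = 4.3607
df = 33.95 → 33 (Welch–Satterthwaite, rounded down)
t* = 1.692

CI: 9.10 ± 1.692 · 4.3607 = 9.10 ± 7.38 = (1.72, 16.48)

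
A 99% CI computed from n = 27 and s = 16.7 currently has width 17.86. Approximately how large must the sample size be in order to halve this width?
n ≈ 108

CI width ∝ 1/√n
To reduce width by factor 2, need √n to grow by 2 → need 2² = 4 times as many samples.

Current: n = 27, width = 17.86
New: n = 108, width ≈ 8.43

Width reduced by factor of 17.86/8.43 = 2.12.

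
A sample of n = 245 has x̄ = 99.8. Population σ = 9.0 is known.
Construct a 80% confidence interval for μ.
(99.06, 100.54)

z-interval (σ known):
z* = 1.282 for 80% confidence

Margin of error = z* · σ/√n = 1.282 · 9.0/√245 = 0.74

CI: (99.8 - 0.74, 99.8 + 0.74) = (99.06, 100.54)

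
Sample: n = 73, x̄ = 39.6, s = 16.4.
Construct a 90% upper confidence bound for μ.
μ ≤ 42.08

Upper bound (one-sided):
t* = 1.293 (one-sided for 90%)
Upper bound = x̄ + t* · s/√n = 39.6 + 1.293 · 16.4/√73 = 42.08

We are 90% confident that μ ≤ 42.08.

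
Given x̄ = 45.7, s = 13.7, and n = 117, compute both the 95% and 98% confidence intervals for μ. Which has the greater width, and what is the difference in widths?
98% CI is wider by 0.96

df = 116
95% CI: t* = 1.981, (43.19, 48.21), width = 2 · t* · s/√n = 5.02
98% CI: t* = 2.359, (42.71, 48.69), width = 2 · t* · s/√n = 5.98

The 98% CI is wider by 5.98 - 5.02 = 0.96.
Higher confidence requires a wider interval.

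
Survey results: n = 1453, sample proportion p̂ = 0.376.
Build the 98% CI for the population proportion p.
(0.346, 0.406)

Proportion CI:
SE = √(p̂(1-p̂)/n) = √(0.376 · 0.624 / 1453) = 0.01271

z* = 2.326
Margin = z* · SE = 2.326 · 0.01271 = 0.0296

CI: 0.376 ± 0.0296 = (0.346, 0.406)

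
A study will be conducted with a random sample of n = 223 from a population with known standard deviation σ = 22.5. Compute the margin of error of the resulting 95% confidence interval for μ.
Margin of error = 2.95

Margin of error = z* · σ/√n
= 1.960 · 22.5/√223
= 1.960 · 22.5/14.9332
= 2.95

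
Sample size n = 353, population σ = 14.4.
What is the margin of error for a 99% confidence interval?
Margin of error = 1.97

Margin of error = z* · σ/√n
= 2.576 · 14.4/√353
= 2.576 · 14.4/18.7883
= 1.97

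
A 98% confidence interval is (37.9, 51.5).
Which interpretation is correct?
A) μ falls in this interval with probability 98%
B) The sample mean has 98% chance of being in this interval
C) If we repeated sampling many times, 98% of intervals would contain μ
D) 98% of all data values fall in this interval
C

A) Wrong — μ is fixed; the randomness lives in the interval, not in μ.
B) Wrong — x̄ is observed and sits in the interval by construction.
C) Correct — this is the frequentist long-run coverage interpretation.
D) Wrong — a CI is about the parameter μ, not individual data values.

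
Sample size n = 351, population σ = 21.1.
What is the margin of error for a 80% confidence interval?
Margin of error = 1.44

Margin of error = z* · σ/√n
= 1.282 · 21.1/√351
= 1.282 · 21.1/18.7350
= 1.44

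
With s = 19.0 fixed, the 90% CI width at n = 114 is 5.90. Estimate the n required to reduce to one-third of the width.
n ≈ 1026

CI width ∝ 1/√n
To reduce width by factor 3, need √n to grow by 3 → need 3² = 9 times as many samples.

Current: n = 114, width = 5.90
New: n = 1026, width ≈ 1.95

Width reduced by factor of 5.90/1.95 = 3.03.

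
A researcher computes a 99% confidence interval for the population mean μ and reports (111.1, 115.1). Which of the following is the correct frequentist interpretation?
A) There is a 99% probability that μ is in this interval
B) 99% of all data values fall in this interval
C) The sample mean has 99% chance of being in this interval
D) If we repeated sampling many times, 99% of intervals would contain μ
D

A) Wrong — μ is fixed; the randomness lives in the interval, not in μ.
B) Wrong — a CI is about the parameter μ, not individual data values.
C) Wrong — x̄ is observed and sits in the interval by construction.
D) Correct — this is the frequentist long-run coverage interpretation.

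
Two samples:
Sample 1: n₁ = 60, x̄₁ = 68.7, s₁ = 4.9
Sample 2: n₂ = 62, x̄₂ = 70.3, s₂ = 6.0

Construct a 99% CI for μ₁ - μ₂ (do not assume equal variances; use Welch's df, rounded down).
(-4.19, 0.99)

Difference: x̄₁ - x̄₂ = -1.60
SE = √(s₁²/n₁ + s₂²/n₂) = √(4.9²/60 + 6.0²/62) = 0.9904
df = 116.73 → 116 (Welch–Satterthwaite, rounded down)
t* = 2.619

CI: -1.60 ± 2.619 · 0.9904 = -1.60 ± 2.59 = (-4.19, 0.99)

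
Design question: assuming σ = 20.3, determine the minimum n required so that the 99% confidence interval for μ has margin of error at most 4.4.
n ≥ 142

For margin E ≤ 4.4:
n ≥ (z* · σ / E)²
n ≥ (2.576 · 20.3 / 4.4)²
n ≥ 141.25

Minimum n = 142 (rounding up)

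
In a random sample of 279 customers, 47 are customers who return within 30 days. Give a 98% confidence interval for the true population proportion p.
(0.116, 0.221)

Proportion CI:
p̂ = 47/279 = 0.16846
SE = √(p̂(1-p̂)/n) = √(0.16846 · 0.83154 / 279) = 0.02241

z* = 2.326
Margin = z* · SE = 2.326 · 0.02241 = 0.0521

CI: 0.16846 ± 0.0521 = (0.116, 0.221)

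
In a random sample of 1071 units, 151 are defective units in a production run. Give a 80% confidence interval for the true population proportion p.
(0.127, 0.155)

Proportion CI:
p̂ = 151/1071 = 0.14099
SE = √(p̂(1-p̂)/n) = √(0.14099 · 0.85901 / 1071) = 0.01063

z* = 1.282
Margin = z* · SE = 1.282 · 0.01063 = 0.0136

CI: 0.14099 ± 0.0136 = (0.127, 0.155)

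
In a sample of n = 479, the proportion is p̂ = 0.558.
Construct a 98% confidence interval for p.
(0.505, 0.611)

Proportion CI:
SE = √(p̂(1-p̂)/n) = √(0.558 · 0.442 / 479) = 0.02269

z* = 2.326
Margin = z* · SE = 2.326 · 0.02269 = 0.0528

CI: 0.558 ± 0.0528 = (0.505, 0.611)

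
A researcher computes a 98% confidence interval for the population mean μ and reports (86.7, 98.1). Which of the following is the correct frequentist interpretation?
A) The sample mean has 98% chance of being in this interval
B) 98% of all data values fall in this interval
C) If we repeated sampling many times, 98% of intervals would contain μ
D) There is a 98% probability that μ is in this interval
C

A) Wrong — x̄ is observed and sits in the interval by construction.
B) Wrong — a CI is about the parameter μ, not individual data values.
C) Correct — this is the frequentist long-run coverage interpretation.
D) Wrong — μ is fixed; the randomness lives in the interval, not in μ.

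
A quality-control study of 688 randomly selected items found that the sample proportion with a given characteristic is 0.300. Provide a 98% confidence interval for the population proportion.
(0.259, 0.341)

Proportion CI:
SE = √(p̂(1-p̂)/n) = √(0.300 · 0.700 / 688) = 0.01747

z* = 2.326
Margin = z* · SE = 2.326 · 0.01747 = 0.0406

CI: 0.300 ± 0.0406 = (0.259, 0.341)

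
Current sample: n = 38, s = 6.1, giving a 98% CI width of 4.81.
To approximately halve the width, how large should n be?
n ≈ 152

CI width ∝ 1/√n
To reduce width by factor 2, need √n to grow by 2 → need 2² = 4 times as many samples.

Current: n = 38, width = 4.81
New: n = 152, width ≈ 2.33

Width reduced by factor of 4.81/2.33 = 2.06.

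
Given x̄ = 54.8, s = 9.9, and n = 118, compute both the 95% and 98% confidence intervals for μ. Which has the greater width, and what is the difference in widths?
98% CI is wider by 0.69

df = 117
95% CI: t* = 1.980, (53.00, 56.60), width = 2 · t* · s/√n = 3.61
98% CI: t* = 2.359, (52.65, 56.95), width = 2 · t* · s/√n = 4.30

The 98% CI is wider by 4.30 - 3.61 = 0.69.
Higher confidence requires a wider interval.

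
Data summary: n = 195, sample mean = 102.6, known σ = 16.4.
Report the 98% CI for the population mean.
(99.87, 105.33)

z-interval (σ known):
z* = 2.326 for 98% confidence

Margin of error = z* · σ/√n = 2.326 · 16.4/√195 = 2.73

CI: (102.6 - 2.73, 102.6 + 2.73) = (99.87, 105.33)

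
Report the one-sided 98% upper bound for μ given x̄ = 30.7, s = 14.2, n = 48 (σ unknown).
μ ≤ 35.03

Upper bound (one-sided):
t* = 2.112 (one-sided for 98%)
Upper bound = x̄ + t* · s/√n = 30.7 + 2.112 · 14.2/√48 = 35.03

We are 98% confident that μ ≤ 35.03.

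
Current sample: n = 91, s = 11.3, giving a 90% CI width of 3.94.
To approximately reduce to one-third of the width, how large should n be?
n ≈ 819

CI width ∝ 1/√n
To reduce width by factor 3, need √n to grow by 3 → need 3² = 9 times as many samples.

Current: n = 91, width = 3.94
New: n = 819, width ≈ 1.30

Width reduced by factor of 3.94/1.30 = 3.03.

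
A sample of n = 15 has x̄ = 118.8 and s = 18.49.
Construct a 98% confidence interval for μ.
(106.27, 131.33)

t-interval (σ unknown):
df = n - 1 = 14
t* = 2.624 for 98% confidence

Margin of error = t* · s/√n = 2.624 · 18.49/√15 = 12.53

CI: (106.27, 131.33)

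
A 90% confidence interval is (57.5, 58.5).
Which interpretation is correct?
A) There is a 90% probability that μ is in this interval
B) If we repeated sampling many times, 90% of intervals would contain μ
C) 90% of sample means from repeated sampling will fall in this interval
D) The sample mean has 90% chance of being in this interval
B

A) Wrong — μ is fixed; the randomness lives in the interval, not in μ.
B) Correct — this is the frequentist long-run coverage interpretation.
C) Wrong — coverage applies to intervals containing μ, not to future x̄ values.
D) Wrong — x̄ is observed and sits in the interval by construction.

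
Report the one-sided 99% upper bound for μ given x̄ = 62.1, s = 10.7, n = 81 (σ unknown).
μ ≤ 64.92

Upper bound (one-sided):
t* = 2.374 (one-sided for 99%)
Upper bound = x̄ + t* · s/√n = 62.1 + 2.374 · 10.7/√81 = 64.92

We are 99% confident that μ ≤ 64.92.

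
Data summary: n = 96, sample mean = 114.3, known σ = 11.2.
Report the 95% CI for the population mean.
(112.06, 116.54)

z-interval (σ known):
z* = 1.960 for 95% confidence

Margin of error = z* · σ/√n = 1.960 · 11.2/√96 = 2.24

CI: (114.3 - 2.24, 114.3 + 2.24) = (112.06, 116.54)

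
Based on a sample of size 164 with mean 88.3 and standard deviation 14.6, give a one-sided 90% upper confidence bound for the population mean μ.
μ ≤ 89.77

Upper bound (one-sided):
t* = 1.287 (one-sided for 90%)
Upper bound = x̄ + t* · s/√n = 88.3 + 1.287 · 14.6/√164 = 89.77

We are 90% confident that μ ≤ 89.77.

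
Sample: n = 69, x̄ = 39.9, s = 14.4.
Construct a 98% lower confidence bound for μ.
μ ≥ 36.27

Lower bound (one-sided):
t* = 2.094 (one-sided for 98%)
Lower bound = x̄ - t* · s/√n = 39.9 - 2.094 · 14.4/√69 = 36.27

We are 98% confident that μ ≥ 36.27.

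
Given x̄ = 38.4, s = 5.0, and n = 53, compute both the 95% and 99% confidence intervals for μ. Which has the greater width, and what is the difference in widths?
99% CI is wider by 0.91

df = 52
95% CI: t* = 2.007, (37.02, 39.78), width = 2 · t* · s/√n = 2.76
99% CI: t* = 2.674, (36.56, 40.24), width = 2 · t* · s/√n = 3.67

The 99% CI is wider by 3.67 - 2.76 = 0.91.
Higher confidence requires a wider interval.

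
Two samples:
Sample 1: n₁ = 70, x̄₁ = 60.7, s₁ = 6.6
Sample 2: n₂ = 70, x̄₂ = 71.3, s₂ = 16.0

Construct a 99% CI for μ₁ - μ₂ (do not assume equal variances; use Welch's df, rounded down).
(-16.04, -5.16)

Difference: x̄₁ - x̄₂ = -10.60
SE = √(s₁²/n₁ + s₂²/n₂) = √(6.6²/70 + 16.0²/70) = 2.0687
df = 91.82 → 91 (Welch–Satterthwaite, rounded down)
t* = 2.631

CI: -10.60 ± 2.631 · 2.0687 = -10.60 ± 5.44 = (-16.04, -5.16)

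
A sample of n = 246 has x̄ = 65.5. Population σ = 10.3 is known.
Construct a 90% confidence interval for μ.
(64.42, 66.58)

z-interval (σ known):
z* = 1.645 for 90% confidence

Margin of error = z* · σ/√n = 1.645 · 10.3/√246 = 1.08

CI: (65.5 - 1.08, 65.5 + 1.08) = (64.42, 66.58)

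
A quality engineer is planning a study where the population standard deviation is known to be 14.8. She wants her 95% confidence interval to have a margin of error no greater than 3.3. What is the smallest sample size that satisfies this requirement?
n ≥ 78

For margin E ≤ 3.3:
n ≥ (z* · σ / E)²
n ≥ (1.960 · 14.8 / 3.3)²
n ≥ 77.27

Minimum n = 78 (rounding up)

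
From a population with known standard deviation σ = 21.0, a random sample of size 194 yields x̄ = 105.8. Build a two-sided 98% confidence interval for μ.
(102.29, 109.31)

z-interval (σ known):
z* = 2.326 for 98% confidence

Margin of error = z* · σ/√n = 2.326 · 21.0/√194 = 3.51

CI: (105.8 - 3.51, 105.8 + 3.51) = (102.29, 109.31)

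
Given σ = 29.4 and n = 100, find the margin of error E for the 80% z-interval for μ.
Margin of error = 3.77

Margin of error = z* · σ/√n
= 1.282 · 29.4/√100
= 1.282 · 29.4/10.0000
= 3.77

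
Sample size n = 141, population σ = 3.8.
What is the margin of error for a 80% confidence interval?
Margin of error = 0.41

Margin of error = z* · σ/√n
= 1.282 · 3.8/√141
= 1.282 · 3.8/11.8743
= 0.41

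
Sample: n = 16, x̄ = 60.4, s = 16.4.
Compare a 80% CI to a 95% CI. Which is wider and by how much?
95% CI is wider by 6.47

df = 15
80% CI: t* = 1.341, (54.90, 65.90), width = 2 · t* · s/√n = 11.00
95% CI: t* = 2.131, (51.66, 69.14), width = 2 · t* · s/√n = 17.47

The 95% CI is wider by 17.47 - 11.00 = 6.47.
Higher confidence requires a wider interval.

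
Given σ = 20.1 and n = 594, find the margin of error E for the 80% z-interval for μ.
Margin of error = 1.06

Margin of error = z* · σ/√n
= 1.282 · 20.1/√594
= 1.282 · 20.1/24.3721
= 1.06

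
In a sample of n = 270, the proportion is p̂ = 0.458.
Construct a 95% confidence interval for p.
(0.399, 0.517)

Proportion CI:
SE = √(p̂(1-p̂)/n) = √(0.458 · 0.542 / 270) = 0.03032

z* = 1.960
Margin = z* · SE = 1.960 · 0.03032 = 0.0594

CI: 0.458 ± 0.0594 = (0.399, 0.517)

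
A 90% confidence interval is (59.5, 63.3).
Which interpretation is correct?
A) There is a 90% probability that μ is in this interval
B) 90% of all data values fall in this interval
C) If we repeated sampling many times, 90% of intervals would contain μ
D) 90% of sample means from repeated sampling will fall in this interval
C

A) Wrong — μ is fixed; the randomness lives in the interval, not in μ.
B) Wrong — a CI is about the parameter μ, not individual data values.
C) Correct — this is the frequentist long-run coverage interpretation.
D) Wrong — coverage applies to intervals containing μ, not to future x̄ values.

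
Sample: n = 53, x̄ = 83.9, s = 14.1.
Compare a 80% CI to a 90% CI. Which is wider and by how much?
90% CI is wider by 1.46

df = 52
80% CI: t* = 1.298, (81.39, 86.41), width = 2 · t* · s/√n = 5.03
90% CI: t* = 1.675, (80.66, 87.14), width = 2 · t* · s/√n = 6.49

The 90% CI is wider by 6.49 - 5.03 = 1.46.
Higher confidence requires a wider interval.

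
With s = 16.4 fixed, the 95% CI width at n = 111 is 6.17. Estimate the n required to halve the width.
n ≈ 444

CI width ∝ 1/√n
To reduce width by factor 2, need √n to grow by 2 → need 2² = 4 times as many samples.

Current: n = 111, width = 6.17
New: n = 444, width ≈ 3.06

Width reduced by factor of 6.17/3.06 = 2.02.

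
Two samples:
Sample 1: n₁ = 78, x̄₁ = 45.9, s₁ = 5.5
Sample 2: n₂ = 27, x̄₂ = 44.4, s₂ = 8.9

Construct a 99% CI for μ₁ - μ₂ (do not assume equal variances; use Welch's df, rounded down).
(-3.48, 6.48)

Difference: x̄₁ - x̄₂ = 1.50
SE = √(s₁²/n₁ + s₂²/n₂) = √(5.5²/78 + 8.9²/27) = 1.8225
df = 33.13 → 33 (Welch–Satterthwaite, rounded down)
t* = 2.733

CI: 1.50 ± 2.733 · 1.8225 = 1.50 ± 4.98 = (-3.48, 6.48)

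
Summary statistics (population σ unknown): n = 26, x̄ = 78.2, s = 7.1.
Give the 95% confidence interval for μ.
(75.33, 81.07)

t-interval (σ unknown):
df = n - 1 = 25
t* = 2.060 for 95% confidence

Margin of error = t* · s/√n = 2.060 · 7.1/√26 = 2.87

CI: (75.33, 81.07)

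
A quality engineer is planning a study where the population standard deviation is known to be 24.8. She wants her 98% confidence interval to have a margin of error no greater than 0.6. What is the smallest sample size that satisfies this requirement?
n ≥ 9244

For margin E ≤ 0.6:
n ≥ (z* · σ / E)²
n ≥ (2.326 · 24.8 / 0.6)²
n ≥ 9243.16

Minimum n = 9244 (rounding up)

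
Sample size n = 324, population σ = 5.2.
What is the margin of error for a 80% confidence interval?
Margin of error = 0.37

Margin of error = z* · σ/√n
= 1.282 · 5.2/√324
= 1.282 · 5.2/18.0000
= 0.37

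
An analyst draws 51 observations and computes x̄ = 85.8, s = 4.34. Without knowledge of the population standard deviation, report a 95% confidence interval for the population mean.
(84.58, 87.02)

t-interval (σ unknown):
df = n - 1 = 50
t* = 2.009 for 95% confidence

Margin of error = t* · s/√n = 2.009 · 4.34/√51 = 1.22

CI: (84.58, 87.02)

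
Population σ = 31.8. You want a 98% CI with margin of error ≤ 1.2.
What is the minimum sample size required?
n ≥ 3800

For margin E ≤ 1.2:
n ≥ (z* · σ / E)²
n ≥ (2.326 · 31.8 / 1.2)²
n ≥ 3799.37

Minimum n = 3800 (rounding up)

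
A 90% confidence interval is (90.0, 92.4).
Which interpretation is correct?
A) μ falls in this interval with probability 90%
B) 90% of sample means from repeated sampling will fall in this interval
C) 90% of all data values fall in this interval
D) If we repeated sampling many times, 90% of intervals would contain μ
D

A) Wrong — μ is fixed; the randomness lives in the interval, not in μ.
B) Wrong — coverage applies to intervals containing μ, not to future x̄ values.
C) Wrong — a CI is about the parameter μ, not individual data values.
D) Correct — this is the frequentist long-run coverage interpretation.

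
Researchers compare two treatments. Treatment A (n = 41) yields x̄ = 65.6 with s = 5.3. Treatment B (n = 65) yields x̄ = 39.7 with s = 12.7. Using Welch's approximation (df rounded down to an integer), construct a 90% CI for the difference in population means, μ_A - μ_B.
(22.94, 28.86)

Difference: x̄₁ - x̄₂ = 25.90
SE = √(s₁²/n₁ + s₂²/n₂) = √(5.3²/41 + 12.7²/65) = 1.7795
df = 92.89 → 92 (Welch–Satterthwaite, rounded down)
t* = 1.662

CI: 25.90 ± 1.662 · 1.7795 = 25.90 ± 2.96 = (22.94, 28.86)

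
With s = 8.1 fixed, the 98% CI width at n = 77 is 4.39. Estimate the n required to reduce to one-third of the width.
n ≈ 693

CI width ∝ 1/√n
To reduce width by factor 3, need √n to grow by 3 → need 3² = 9 times as many samples.

Current: n = 77, width = 4.39
New: n = 693, width ≈ 1.44

Width reduced by factor of 4.39/1.44 = 3.05.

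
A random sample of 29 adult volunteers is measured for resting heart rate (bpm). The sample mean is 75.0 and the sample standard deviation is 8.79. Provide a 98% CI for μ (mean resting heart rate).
(70.97, 79.03)

t-interval (σ unknown):
df = n - 1 = 28
t* = 2.467 for 98% confidence

Margin of error = t* · s/√n = 2.467 · 8.79/√29 = 4.03

CI: (70.97, 79.03)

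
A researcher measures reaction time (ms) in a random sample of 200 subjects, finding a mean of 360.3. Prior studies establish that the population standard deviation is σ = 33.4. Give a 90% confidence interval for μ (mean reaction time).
(356.41, 364.19)

z-interval (σ known):
z* = 1.645 for 90% confidence

Margin of error = z* · σ/√n = 1.645 · 33.4/√200 = 3.89

CI: (360.3 - 3.89, 360.3 + 3.89) = (356.41, 364.19)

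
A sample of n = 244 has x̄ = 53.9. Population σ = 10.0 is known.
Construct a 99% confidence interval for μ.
(52.25, 55.55)

z-interval (σ known):
z* = 2.576 for 99% confidence

Margin of error = z* · σ/√n = 2.576 · 10.0/√244 = 1.65

CI: (53.9 - 1.65, 53.9 + 1.65) = (52.25, 55.55)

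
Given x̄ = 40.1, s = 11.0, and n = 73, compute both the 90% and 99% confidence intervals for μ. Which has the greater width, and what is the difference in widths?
99% CI is wider by 2.52

df = 72
90% CI: t* = 1.666, (37.96, 42.24), width = 2 · t* · s/√n = 4.29
99% CI: t* = 2.646, (36.69, 43.51), width = 2 · t* · s/√n = 6.81

The 99% CI is wider by 6.81 - 4.29 = 2.52.
Higher confidence requires a wider interval.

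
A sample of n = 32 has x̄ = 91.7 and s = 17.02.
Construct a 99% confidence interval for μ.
(83.44, 99.96)

t-interval (σ unknown):
df = n - 1 = 31
t* = 2.744 for 99% confidence

Margin of error = t* · s/√n = 2.744 · 17.02/√32 = 8.26

CI: (83.44, 99.96)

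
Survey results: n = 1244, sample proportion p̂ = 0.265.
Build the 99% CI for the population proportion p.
(0.233, 0.297)

Proportion CI:
SE = √(p̂(1-p̂)/n) = √(0.265 · 0.735 / 1244) = 0.01251

z* = 2.576
Margin = z* · SE = 2.576 · 0.01251 = 0.0322

CI: 0.265 ± 0.0322 = (0.233, 0.297)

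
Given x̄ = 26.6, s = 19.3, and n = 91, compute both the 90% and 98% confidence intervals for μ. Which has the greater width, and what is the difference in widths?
98% CI is wider by 2.85

df = 90
90% CI: t* = 1.662, (23.24, 29.96), width = 2 · t* · s/√n = 6.73
98% CI: t* = 2.368, (21.81, 31.39), width = 2 · t* · s/√n = 9.58

The 98% CI is wider by 9.58 - 6.73 = 2.85.
Higher confidence requires a wider interval.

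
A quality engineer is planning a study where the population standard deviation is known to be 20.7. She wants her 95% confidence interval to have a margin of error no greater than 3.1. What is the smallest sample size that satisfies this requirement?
n ≥ 172

For margin E ≤ 3.1:
n ≥ (z* · σ / E)²
n ≥ (1.960 · 20.7 / 3.1)²
n ≥ 171.29

Minimum n = 172 (rounding up)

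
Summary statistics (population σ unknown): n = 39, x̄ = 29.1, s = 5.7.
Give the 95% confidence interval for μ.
(27.25, 30.95)

t-interval (σ unknown):
df = n - 1 = 38
t* = 2.024 for 95% confidence

Margin of error = t* · s/√n = 2.024 · 5.7/√39 = 1.85

CI: (27.25, 30.95)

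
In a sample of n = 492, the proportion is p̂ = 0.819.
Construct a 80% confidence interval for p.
(0.797, 0.841)

Proportion CI:
SE = √(p̂(1-p̂)/n) = √(0.819 · 0.181 / 492) = 0.01736

z* = 1.282
Margin = z* · SE = 1.282 · 0.01736 = 0.0223

CI: 0.819 ± 0.0223 = (0.797, 0.841)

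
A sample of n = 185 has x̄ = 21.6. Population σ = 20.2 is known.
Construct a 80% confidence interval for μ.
(19.70, 23.50)

z-interval (σ known):
z* = 1.282 for 80% confidence

Margin of error = z* · σ/√n = 1.282 · 20.2/√185 = 1.90

CI: (21.6 - 1.90, 21.6 + 1.90) = (19.70, 23.50)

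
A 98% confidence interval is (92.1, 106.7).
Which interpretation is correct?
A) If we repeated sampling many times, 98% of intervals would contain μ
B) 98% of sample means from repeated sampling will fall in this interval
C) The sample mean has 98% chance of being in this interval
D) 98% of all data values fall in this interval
A

A) Correct — this is the frequentist long-run coverage interpretation.
B) Wrong — coverage applies to intervals containing μ, not to future x̄ values.
C) Wrong — x̄ is observed and sits in the interval by construction.
D) Wrong — a CI is about the parameter μ, not individual data values.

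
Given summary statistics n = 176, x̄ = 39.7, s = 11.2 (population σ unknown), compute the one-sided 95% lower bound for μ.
μ ≥ 38.30

Lower bound (one-sided):
t* = 1.654 (one-sided for 95%)
Lower bound = x̄ - t* · s/√n = 39.7 - 1.654 · 11.2/√176 = 38.30

We are 95% confident that μ ≥ 38.30.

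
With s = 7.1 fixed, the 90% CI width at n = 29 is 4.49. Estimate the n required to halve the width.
n ≈ 116

CI width ∝ 1/√n
To reduce width by factor 2, need √n to grow by 2 → need 2² = 4 times as many samples.

Current: n = 29, width = 4.49
New: n = 116, width ≈ 2.19

Width reduced by factor of 4.49/2.19 = 2.05.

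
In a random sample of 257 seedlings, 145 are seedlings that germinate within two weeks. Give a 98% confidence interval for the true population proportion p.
(0.492, 0.636)

Proportion CI:
p̂ = 145/257 = 0.56420
SE = √(p̂(1-p̂)/n) = √(0.56420 · 0.43580 / 257) = 0.03093

z* = 2.326
Margin = z* · SE = 2.326 · 0.03093 = 0.0719

CI: 0.56420 ± 0.0719 = (0.492, 0.636)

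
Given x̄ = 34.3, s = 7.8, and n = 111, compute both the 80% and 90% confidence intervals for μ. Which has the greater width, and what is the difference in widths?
90% CI is wider by 0.55

df = 110
80% CI: t* = 1.289, (33.35, 35.25), width = 2 · t* · s/√n = 1.91
90% CI: t* = 1.659, (33.07, 35.53), width = 2 · t* · s/√n = 2.46

The 90% CI is wider by 2.46 - 1.91 = 0.55.
Higher confidence requires a wider interval.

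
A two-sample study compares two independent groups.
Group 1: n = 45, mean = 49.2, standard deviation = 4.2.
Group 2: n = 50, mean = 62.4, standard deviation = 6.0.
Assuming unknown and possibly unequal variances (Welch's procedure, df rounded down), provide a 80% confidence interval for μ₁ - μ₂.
(-14.56, -11.84)

Difference: x̄₁ - x̄₂ = -13.20
SE = √(s₁²/n₁ + s₂²/n₂) = √(4.2²/45 + 6.0²/50) = 1.0545
df = 87.87 → 87 (Welch–Satterthwaite, rounded down)
t* = 1.291

CI: -13.20 ± 1.291 · 1.0545 = -13.20 ± 1.36 = (-14.56, -11.84)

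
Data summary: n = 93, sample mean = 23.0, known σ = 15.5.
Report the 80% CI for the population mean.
(20.94, 25.06)

z-interval (σ known):
z* = 1.282 for 80% confidence

Margin of error = z* · σ/√n = 1.282 · 15.5/√93 = 2.06

CI: (23.0 - 2.06, 23.0 + 2.06) = (20.94, 25.06)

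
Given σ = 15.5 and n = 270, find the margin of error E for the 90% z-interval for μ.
Margin of error = 1.55

Margin of error = z* · σ/√n
= 1.645 · 15.5/√270
= 1.645 · 15.5/16.4317
= 1.55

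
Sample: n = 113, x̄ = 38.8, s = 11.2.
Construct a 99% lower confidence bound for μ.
μ ≥ 36.31

Lower bound (one-sided):
t* = 2.360 (one-sided for 99%)
Lower bound = x̄ - t* · s/√n = 38.8 - 2.360 · 11.2/√113 = 36.31

We are 99% confident that μ ≥ 36.31.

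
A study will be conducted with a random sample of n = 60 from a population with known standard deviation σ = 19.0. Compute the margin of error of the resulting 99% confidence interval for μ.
Margin of error = 6.32

Margin of error = z* · σ/√n
= 2.576 · 19.0/√60
= 2.576 · 19.0/7.7460
= 6.32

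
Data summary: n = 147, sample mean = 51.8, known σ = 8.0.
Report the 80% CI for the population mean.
(50.95, 52.65)

z-interval (σ known):
z* = 1.282 for 80% confidence

Margin of error = z* · σ/√n = 1.282 · 8.0/√147 = 0.85

CI: (51.8 - 0.85, 51.8 + 0.85) = (50.95, 52.65)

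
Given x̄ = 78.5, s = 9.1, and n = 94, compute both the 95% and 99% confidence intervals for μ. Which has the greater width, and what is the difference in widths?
99% CI is wider by 1.21

df = 93
95% CI: t* = 1.986, (76.64, 80.36), width = 2 · t* · s/√n = 3.73
99% CI: t* = 2.630, (76.03, 80.97), width = 2 · t* · s/√n = 4.94

The 99% CI is wider by 4.94 - 3.73 = 1.21.
Higher confidence requires a wider interval.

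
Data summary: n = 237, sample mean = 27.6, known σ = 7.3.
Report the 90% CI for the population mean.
(26.82, 28.38)

z-interval (σ known):
z* = 1.645 for 90% confidence

Margin of error = z* · σ/√n = 1.645 · 7.3/√237 = 0.78

CI: (27.6 - 0.78, 27.6 + 0.78) = (26.82, 28.38)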